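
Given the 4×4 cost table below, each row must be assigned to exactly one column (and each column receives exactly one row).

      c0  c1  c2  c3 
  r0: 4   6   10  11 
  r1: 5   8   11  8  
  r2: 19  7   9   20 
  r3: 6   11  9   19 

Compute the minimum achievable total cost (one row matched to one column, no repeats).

Minimum assignment cost: 28

optimal assignment: row0→col0 (cost 4), row1→col3 (cost 8), row2→col1 (cost 7), row3→col2 (cost 9)
total = 4 + 8 + 7 + 9 = 28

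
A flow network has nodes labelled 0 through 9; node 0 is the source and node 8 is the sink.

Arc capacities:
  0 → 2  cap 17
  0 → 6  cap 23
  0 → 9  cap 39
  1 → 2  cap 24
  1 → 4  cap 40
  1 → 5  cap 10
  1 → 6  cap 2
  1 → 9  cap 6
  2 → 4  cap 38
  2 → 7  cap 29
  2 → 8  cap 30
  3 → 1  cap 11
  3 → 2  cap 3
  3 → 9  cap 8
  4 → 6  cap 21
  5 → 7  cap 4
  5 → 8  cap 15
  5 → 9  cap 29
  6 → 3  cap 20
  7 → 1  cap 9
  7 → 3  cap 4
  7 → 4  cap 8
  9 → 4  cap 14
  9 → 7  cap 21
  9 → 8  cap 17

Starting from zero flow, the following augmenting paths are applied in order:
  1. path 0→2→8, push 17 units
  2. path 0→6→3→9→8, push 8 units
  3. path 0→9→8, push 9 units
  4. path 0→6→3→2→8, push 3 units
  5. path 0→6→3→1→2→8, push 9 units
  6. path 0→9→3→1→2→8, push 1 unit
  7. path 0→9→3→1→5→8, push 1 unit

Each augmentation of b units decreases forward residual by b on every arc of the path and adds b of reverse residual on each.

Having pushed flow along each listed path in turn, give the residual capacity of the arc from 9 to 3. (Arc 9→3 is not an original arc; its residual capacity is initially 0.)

Residual capacity of (9,3): 6

after path 1 (0→2→8, push 17): res(9,3)=0
after path 2 (0→6→3→9→8, push 8): res(9,3)=8
after path 3 (0→9→8, push 9): res(9,3)=8
after path 4 (0→6→3→2→8, push 3): res(9,3)=8
after path 5 (0→6→3→1→2→8, push 9): res(9,3)=8
after path 6 (0→9→3→1→2→8, push 1): res(9,3)=7
after path 7 (0→9→3→1→5→8, push 1): res(9,3)=6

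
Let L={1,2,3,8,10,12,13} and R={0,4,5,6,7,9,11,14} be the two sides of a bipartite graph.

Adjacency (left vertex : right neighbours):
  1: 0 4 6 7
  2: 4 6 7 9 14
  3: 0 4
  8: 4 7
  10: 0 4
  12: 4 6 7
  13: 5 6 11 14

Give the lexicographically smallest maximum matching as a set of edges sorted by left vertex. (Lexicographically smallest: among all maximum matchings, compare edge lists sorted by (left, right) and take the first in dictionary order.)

Lex-smallest maximum matching: {(1,0), (2,9), (3,4), (8,7), (12,6), (13,5)}

|M| = 6 (so the lex-smallest maximum matching has 6 edges)
process left vertices in ascending order; for each, take the smallest-labelled available neighbour that still permits 6 edges overall, or leave it unmatched if none does
lex-smallest matching: {1-0, 2-9, 3-4, 8-7, 12-6, 13-5}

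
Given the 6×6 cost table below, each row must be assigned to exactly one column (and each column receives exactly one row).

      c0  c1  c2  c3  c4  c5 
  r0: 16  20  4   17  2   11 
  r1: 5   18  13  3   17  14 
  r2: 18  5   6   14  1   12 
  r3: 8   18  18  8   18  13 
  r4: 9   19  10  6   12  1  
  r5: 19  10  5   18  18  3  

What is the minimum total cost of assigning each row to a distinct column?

optimal assignment: row0→col4 (cost 2), row1→col3 (cost 3), row2→col1 (cost 5), row3→col0 (cost 8), row4→col5 (cost 1), row5→col2 (cost 5)
total = 2 + 3 + 5 + 8 + 1 + 5 = 24

Minimum assignment cost: 24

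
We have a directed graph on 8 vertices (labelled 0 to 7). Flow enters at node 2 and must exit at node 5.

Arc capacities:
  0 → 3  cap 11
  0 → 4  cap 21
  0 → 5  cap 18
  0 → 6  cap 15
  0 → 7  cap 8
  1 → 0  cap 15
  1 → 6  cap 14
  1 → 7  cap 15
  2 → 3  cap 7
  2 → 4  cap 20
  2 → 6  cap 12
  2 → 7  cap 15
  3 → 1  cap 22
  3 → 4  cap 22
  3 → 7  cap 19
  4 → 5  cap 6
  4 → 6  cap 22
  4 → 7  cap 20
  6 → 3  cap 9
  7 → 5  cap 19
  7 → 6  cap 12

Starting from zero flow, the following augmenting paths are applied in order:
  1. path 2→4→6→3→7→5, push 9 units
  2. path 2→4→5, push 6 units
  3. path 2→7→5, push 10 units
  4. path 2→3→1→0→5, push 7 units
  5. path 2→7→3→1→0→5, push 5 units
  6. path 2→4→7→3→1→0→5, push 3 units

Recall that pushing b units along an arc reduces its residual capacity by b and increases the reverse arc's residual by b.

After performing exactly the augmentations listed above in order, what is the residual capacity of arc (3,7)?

Residual capacity of (3,7): 18

after path 1 (2→4→6→3→7→5, push 9): res(3,7)=10
after path 2 (2→4→5, push 6): res(3,7)=10
after path 3 (2→7→5, push 10): res(3,7)=10
after path 4 (2→3→1→0→5, push 7): res(3,7)=10
after path 5 (2→7→3→1→0→5, push 5): res(3,7)=15
after path 6 (2→4→7→3→1→0→5, push 3): res(3,7)=18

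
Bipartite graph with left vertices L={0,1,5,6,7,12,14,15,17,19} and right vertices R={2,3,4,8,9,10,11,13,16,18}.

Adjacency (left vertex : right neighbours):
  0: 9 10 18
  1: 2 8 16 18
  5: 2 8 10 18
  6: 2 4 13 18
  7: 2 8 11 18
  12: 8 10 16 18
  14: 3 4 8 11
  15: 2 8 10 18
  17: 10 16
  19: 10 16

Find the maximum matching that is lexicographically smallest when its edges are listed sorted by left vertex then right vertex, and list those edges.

Lex-smallest maximum matching: {(0,9), (1,2), (5,8), (6,4), (7,11), (12,10), (14,3), (15,18), (17,16)}

|M| = 9 (so the lex-smallest maximum matching has 9 edges)
process left vertices in ascending order; for each, take the smallest-labelled available neighbour that still permits 9 edges overall, or leave it unmatched if none does
lex-smallest matching: {0-9, 1-2, 5-8, 6-4, 7-11, 12-10, 14-3, 15-18, 17-16}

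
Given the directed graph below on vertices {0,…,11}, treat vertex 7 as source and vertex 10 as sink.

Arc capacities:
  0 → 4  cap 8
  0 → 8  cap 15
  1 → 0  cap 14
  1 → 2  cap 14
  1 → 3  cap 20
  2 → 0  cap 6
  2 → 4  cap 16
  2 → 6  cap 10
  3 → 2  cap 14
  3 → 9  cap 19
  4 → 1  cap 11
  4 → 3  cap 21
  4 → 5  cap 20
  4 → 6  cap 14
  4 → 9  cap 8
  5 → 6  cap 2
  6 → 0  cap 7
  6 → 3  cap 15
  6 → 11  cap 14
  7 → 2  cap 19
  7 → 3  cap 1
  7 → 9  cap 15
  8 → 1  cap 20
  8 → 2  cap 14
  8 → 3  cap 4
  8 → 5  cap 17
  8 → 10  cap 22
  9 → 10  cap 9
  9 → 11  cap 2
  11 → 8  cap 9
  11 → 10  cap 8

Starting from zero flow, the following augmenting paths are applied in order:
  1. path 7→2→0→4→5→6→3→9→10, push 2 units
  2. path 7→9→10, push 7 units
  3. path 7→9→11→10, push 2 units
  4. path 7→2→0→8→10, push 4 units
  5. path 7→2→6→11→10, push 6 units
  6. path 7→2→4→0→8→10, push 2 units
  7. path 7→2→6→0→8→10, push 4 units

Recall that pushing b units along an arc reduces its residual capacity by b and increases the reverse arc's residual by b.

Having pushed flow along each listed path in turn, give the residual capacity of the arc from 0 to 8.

after path 1 (7→2→0→4→5→6→3→9→10, push 2): res(0,8)=15
after path 2 (7→9→10, push 7): res(0,8)=15
after path 3 (7→9→11→10, push 2): res(0,8)=15
after path 4 (7→2→0→8→10, push 4): res(0,8)=11
after path 5 (7→2→6→11→10, push 6): res(0,8)=11
after path 6 (7→2→4→0→8→10, push 2): res(0,8)=9
after path 7 (7→2→6→0→8→10, push 4): res(0,8)=5

Residual capacity of (0,8): 5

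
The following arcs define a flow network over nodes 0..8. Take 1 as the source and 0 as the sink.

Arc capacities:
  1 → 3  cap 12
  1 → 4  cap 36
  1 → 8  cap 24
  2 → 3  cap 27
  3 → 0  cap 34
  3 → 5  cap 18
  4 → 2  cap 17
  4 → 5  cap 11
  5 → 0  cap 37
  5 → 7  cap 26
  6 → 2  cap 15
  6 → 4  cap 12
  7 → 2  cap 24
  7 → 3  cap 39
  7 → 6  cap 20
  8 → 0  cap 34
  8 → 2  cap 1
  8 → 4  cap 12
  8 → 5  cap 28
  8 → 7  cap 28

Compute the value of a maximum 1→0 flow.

Maximum flow value: 64

augment #1: 1→3→0 bottleneck 12, total now 12
augment #2: 1→8→0 bottleneck 24, total now 36
augment #3: 1→4→5→0 bottleneck 11, total now 47
augment #4: 1→4→2→3→0 bottleneck 17, total now 64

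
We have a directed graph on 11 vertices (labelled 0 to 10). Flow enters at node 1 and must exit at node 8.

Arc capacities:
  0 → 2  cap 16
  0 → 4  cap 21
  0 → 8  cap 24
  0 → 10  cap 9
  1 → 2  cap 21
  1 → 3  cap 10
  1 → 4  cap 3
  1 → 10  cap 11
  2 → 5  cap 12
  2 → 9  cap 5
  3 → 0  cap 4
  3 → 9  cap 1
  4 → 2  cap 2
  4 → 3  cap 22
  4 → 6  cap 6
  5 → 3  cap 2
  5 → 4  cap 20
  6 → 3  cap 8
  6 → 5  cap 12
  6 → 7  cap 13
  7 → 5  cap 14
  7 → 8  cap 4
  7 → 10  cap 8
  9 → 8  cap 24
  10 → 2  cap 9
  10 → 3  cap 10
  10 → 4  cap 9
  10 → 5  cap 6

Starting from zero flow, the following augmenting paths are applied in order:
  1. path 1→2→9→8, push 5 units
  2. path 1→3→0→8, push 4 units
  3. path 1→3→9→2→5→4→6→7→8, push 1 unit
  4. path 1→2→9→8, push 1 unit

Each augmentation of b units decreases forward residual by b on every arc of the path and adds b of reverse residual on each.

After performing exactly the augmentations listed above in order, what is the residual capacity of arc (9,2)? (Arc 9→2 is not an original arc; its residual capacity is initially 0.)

Residual capacity of (9,2): 5

after path 1 (1→2→9→8, push 5): res(9,2)=5
after path 2 (1→3→0→8, push 4): res(9,2)=5
after path 3 (1→3→9→2→5→4→6→7→8, push 1): res(9,2)=4
after path 4 (1→2→9→8, push 1): res(9,2)=5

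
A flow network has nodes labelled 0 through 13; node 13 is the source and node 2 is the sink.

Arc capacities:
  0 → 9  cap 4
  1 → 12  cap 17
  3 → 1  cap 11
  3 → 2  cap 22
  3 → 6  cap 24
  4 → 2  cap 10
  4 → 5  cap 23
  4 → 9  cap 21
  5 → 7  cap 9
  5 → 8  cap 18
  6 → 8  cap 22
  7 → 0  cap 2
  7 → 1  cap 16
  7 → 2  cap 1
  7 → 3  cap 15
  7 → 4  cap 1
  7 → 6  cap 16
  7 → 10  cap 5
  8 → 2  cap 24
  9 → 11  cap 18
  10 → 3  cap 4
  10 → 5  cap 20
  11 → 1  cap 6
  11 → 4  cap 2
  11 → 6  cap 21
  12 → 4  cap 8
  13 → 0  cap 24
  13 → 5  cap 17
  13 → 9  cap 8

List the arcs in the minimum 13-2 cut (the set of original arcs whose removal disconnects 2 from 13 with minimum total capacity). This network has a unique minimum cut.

Min-cut arcs: {(0,9), (13,5), (13,9)} (total capacity 29)

augment #1: 13→5→7→2 push 1
augment #2: 13→5→8→2 push 16
augment #3: 13→9→11→4→2 push 2
augment #4: 13→9→11→6→8→2 push 6
augment #5: 13→0→9→11→6→8→2 push 2
augment #6: 13→0→9→11→1→12→4→2 push 2
max flow = 29; residual-reachable set from 13 gives S-side
cut edges (S→T): {(0,9), (13,5), (13,9)} total cap 29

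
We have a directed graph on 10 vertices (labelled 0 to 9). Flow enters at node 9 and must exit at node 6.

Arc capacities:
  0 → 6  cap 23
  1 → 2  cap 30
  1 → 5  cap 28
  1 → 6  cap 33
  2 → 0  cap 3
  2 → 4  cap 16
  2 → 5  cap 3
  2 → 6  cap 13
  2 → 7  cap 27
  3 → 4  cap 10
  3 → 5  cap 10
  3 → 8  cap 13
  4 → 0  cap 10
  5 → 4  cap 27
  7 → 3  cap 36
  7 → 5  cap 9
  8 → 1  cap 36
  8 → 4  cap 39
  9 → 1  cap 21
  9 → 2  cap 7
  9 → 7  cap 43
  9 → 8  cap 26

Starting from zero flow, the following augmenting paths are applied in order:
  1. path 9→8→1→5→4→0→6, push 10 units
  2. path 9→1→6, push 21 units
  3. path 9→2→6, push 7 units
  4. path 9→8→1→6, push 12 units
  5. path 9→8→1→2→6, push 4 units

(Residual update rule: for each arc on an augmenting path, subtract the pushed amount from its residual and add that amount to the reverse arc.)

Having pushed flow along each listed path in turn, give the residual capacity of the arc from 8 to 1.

after path 1 (9→8→1→5→4→0→6, push 10): res(8,1)=26
after path 2 (9→1→6, push 21): res(8,1)=26
after path 3 (9→2→6, push 7): res(8,1)=26
after path 4 (9→8→1→6, push 12): res(8,1)=14
after path 5 (9→8→1→2→6, push 4): res(8,1)=10

Residual capacity of (8,1): 10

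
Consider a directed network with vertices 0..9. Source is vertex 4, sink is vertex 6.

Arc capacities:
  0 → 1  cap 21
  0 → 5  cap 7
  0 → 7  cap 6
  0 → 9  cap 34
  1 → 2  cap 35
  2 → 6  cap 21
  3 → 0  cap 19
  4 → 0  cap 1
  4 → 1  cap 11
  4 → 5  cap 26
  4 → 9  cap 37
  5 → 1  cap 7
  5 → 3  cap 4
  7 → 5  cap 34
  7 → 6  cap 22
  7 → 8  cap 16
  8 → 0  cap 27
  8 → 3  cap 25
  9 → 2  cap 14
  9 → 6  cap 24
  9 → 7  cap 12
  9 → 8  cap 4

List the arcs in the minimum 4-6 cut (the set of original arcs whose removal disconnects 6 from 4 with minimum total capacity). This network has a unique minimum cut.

Min-cut arcs: {(4,0), (4,1), (4,9), (5,1), (5,3)} (total capacity 60)

augment #1: 4→9→6 push 24
augment #2: 4→0→7→6 push 1
augment #3: 4→1→2→6 push 11
augment #4: 4→9→2→6 push 10
augment #5: 4→9→7→6 push 3
augment #6: 4→5→3→0→7→6 push 4
augment #7: 4→5→1→2→9→7→6 push 7
max flow = 60; residual-reachable set from 4 gives S-side
cut edges (S→T): {(4,0), (4,1), (4,9), (5,1), (5,3)} total cap 60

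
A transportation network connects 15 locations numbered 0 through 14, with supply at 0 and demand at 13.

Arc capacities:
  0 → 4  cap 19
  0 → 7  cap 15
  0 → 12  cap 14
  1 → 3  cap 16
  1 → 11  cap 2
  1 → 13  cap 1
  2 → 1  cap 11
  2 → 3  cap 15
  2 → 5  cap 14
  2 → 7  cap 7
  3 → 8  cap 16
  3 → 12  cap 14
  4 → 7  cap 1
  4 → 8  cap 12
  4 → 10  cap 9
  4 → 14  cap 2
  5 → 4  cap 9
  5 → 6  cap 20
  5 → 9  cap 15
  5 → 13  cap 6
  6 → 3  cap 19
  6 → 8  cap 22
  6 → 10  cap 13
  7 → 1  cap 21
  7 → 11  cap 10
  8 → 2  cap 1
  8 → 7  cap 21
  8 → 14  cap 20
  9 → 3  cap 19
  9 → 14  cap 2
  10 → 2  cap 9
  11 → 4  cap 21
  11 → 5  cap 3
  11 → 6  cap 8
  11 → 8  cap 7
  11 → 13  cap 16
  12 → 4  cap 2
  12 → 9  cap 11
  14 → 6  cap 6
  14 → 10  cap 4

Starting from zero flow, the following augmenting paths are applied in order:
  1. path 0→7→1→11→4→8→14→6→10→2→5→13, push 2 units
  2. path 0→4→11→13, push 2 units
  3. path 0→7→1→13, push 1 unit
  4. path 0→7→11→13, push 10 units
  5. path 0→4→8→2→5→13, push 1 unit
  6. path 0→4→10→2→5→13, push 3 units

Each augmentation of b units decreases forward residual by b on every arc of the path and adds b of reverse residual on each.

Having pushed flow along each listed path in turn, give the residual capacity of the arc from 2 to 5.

Residual capacity of (2,5): 8

after path 1 (0→7→1→11→4→8→14→6→10→2→5→13, push 2): res(2,5)=12
after path 2 (0→4→11→13, push 2): res(2,5)=12
after path 3 (0→7→1→13, push 1): res(2,5)=12
after path 4 (0→7→11→13, push 10): res(2,5)=12
after path 5 (0→4→8→2→5→13, push 1): res(2,5)=11
after path 6 (0→4→10→2→5→13, push 3): res(2,5)=8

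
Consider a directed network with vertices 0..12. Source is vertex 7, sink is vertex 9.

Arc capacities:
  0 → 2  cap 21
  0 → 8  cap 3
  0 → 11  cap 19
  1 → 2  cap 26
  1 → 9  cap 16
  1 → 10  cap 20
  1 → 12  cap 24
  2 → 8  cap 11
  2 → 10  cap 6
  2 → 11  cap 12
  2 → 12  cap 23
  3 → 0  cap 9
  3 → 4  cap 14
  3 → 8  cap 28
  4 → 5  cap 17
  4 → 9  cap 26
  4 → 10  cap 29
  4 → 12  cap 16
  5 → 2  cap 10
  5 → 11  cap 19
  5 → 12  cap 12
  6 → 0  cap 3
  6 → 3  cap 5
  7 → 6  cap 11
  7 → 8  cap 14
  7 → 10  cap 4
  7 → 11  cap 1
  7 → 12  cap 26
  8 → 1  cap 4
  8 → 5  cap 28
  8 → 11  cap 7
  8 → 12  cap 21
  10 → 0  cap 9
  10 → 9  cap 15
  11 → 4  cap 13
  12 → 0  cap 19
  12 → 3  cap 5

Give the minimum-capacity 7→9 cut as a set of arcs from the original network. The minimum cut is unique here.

augment #1: 7→10→9 push 4
augment #2: 7→8→1→9 push 4
augment #3: 7→11→4→9 push 1
augment #4: 7→6→3→4→9 push 5
augment #5: 7→8→11→4→9 push 7
augment #6: 7→12→3→4→9 push 5
augment #7: 7→6→0→2→10→9 push 3
augment #8: 7→8→5→2→10→9 push 3
augment #9: 7→12→0→11→4→9 push 5
max flow = 37; residual-reachable set from 7 gives S-side
cut edges (S→T): {(2,10), (6,3), (7,10), (8,1), (11,4), (12,3)} total cap 37

Min-cut arcs: {(2,10), (6,3), (7,10), (8,1), (11,4), (12,3)} (total capacity 37)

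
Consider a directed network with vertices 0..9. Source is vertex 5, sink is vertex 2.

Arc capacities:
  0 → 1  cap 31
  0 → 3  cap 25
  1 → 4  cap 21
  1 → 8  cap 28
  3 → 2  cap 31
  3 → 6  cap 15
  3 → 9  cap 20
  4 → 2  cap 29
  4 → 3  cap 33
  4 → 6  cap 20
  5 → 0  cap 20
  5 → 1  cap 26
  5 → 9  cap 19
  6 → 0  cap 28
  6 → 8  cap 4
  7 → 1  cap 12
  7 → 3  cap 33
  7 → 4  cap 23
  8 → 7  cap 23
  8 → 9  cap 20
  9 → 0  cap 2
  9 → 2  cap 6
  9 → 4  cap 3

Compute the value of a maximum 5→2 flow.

Maximum flow value: 57

augment #1: 5→9→2 bottleneck 6, total now 6
augment #2: 5→0→3→2 bottleneck 20, total now 26
augment #3: 5→1→4→2 bottleneck 21, total now 47
augment #4: 5→9→4→2 bottleneck 3, total now 50
augment #5: 5→9→0→3→2 bottleneck 2, total now 52
augment #6: 5→1→8→7→3→2 bottleneck 5, total now 57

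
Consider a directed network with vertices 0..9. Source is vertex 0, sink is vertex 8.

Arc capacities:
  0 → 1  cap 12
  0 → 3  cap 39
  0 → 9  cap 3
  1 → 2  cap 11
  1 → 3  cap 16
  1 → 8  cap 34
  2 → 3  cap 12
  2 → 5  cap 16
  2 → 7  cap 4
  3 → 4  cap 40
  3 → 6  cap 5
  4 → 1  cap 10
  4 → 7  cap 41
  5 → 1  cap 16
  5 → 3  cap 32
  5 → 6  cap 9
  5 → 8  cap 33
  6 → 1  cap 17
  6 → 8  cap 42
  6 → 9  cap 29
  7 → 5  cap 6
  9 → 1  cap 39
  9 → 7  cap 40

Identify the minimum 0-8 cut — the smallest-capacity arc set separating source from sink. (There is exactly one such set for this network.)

Min-cut arcs: {(0,1), (0,9), (3,6), (4,1), (7,5)} (total capacity 36)

augment #1: 0→1→8 push 12
augment #2: 0→3→6→8 push 5
augment #3: 0→9→1→8 push 3
augment #4: 0→3→4→1→8 push 10
augment #5: 0→3→4→7→5→8 push 6
max flow = 36; residual-reachable set from 0 gives S-side
cut edges (S→T): {(0,1), (0,9), (3,6), (4,1), (7,5)} total cap 36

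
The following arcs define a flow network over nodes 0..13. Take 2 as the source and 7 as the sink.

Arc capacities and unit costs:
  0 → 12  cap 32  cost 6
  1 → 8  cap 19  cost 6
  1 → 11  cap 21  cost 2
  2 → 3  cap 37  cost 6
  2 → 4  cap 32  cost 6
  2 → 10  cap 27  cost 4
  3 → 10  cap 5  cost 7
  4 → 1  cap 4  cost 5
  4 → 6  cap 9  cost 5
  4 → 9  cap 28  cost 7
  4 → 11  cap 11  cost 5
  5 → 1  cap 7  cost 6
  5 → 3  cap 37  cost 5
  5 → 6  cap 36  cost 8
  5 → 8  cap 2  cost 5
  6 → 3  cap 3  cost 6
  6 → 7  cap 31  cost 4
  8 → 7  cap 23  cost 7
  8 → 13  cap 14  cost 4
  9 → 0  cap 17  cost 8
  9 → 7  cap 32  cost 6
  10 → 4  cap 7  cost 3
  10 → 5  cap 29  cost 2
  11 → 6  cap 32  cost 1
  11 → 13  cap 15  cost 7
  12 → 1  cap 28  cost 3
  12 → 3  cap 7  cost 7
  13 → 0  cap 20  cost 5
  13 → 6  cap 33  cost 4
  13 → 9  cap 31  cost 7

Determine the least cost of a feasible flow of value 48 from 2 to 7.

shortest-cost path #1: 2→4→6→7 push 9 @ unit cost 15 (adds 135)
shortest-cost path #2: 2→4→11→6→7 push 11 @ unit cost 16 (adds 176)
shortest-cost path #3: 2→10→5→6→7 push 11 @ unit cost 18 (adds 198)
shortest-cost path #4: 2→10→5→8→7 push 2 @ unit cost 18 (adds 36)
shortest-cost path #5: 2→4→9→7 push 12 @ unit cost 19 (adds 228)
shortest-cost path #6: 2→10→4→9→7 push 3 @ unit cost 20 (adds 60)
total cost = 833

Minimum cost for 48 units: 833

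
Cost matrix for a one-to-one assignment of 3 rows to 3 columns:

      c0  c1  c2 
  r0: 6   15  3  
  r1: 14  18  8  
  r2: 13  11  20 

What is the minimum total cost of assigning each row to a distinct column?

Minimum assignment cost: 25

optimal assignment: row0→col0 (cost 6), row1→col2 (cost 8), row2→col1 (cost 11)
total = 6 + 8 + 11 = 25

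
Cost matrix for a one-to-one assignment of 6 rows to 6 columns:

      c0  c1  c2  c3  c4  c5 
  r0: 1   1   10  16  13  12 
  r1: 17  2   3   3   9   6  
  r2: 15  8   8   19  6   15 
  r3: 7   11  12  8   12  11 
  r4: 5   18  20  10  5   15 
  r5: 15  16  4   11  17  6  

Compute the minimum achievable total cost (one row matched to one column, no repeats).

Minimum assignment cost: 29

optimal assignment: row0→col1 (cost 1), row1→col2 (cost 3), row2→col4 (cost 6), row3→col3 (cost 8), row4→col0 (cost 5), row5→col5 (cost 6)
total = 1 + 3 + 6 + 8 + 5 + 6 = 29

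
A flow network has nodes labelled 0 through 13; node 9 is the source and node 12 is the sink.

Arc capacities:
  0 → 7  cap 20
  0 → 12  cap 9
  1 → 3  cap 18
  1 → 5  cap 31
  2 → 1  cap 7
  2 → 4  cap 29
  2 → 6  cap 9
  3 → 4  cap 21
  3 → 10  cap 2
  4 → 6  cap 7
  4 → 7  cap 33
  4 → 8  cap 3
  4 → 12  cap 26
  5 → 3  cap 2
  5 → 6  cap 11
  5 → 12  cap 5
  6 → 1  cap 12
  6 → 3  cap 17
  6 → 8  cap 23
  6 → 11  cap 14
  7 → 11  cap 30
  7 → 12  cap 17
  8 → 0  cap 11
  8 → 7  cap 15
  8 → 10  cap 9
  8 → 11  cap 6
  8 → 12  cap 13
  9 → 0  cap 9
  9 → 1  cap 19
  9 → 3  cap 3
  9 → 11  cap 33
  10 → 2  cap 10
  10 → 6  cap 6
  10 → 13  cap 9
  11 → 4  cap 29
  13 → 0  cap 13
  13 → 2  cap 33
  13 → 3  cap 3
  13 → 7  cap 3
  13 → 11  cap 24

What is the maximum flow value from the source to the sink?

augment #1: 9→0→12 bottleneck 9, total now 9
augment #2: 9→1→5→12 bottleneck 5, total now 14
augment #3: 9→3→4→12 bottleneck 3, total now 17
augment #4: 9→11→4→12 bottleneck 23, total now 40
augment #5: 9→11→4→7→12 bottleneck 6, total now 46
augment #6: 9→1→3→4→7→12 bottleneck 11, total now 57
augment #7: 9→1→3→4→8→12 bottleneck 3, total now 60

Maximum flow value: 60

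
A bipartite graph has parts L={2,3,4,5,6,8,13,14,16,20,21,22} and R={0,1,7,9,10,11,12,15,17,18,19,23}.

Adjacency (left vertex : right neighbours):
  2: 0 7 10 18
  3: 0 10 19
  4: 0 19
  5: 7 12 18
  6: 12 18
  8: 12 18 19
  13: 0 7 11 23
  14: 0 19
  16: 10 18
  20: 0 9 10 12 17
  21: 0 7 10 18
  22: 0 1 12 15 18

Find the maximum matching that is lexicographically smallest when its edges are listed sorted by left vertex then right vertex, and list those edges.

|M| = 9 (so the lex-smallest maximum matching has 9 edges)
process left vertices in ascending order; for each, take the smallest-labelled available neighbour that still permits 9 edges overall, or leave it unmatched if none does
lex-smallest matching: {2-0, 3-10, 4-19, 5-7, 6-12, 8-18, 13-11, 20-9, 22-1}

Lex-smallest maximum matching: {(2,0), (3,10), (4,19), (5,7), (6,12), (8,18), (13,11), (20,9), (22,1)}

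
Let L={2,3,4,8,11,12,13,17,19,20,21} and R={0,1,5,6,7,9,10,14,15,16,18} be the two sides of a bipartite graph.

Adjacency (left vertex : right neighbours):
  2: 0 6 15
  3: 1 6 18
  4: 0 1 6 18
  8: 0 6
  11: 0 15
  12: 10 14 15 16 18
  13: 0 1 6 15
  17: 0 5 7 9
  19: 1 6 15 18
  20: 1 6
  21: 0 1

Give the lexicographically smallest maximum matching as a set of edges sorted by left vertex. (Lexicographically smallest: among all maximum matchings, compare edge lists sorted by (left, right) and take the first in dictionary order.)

|M| = 7 (so the lex-smallest maximum matching has 7 edges)
process left vertices in ascending order; for each, take the smallest-labelled available neighbour that still permits 7 edges overall, or leave it unmatched if none does
lex-smallest matching: {2-0, 3-1, 4-6, 11-15, 12-10, 17-5, 19-18}

Lex-smallest maximum matching: {(2,0), (3,1), (4,6), (11,15), (12,10), (17,5), (19,18)}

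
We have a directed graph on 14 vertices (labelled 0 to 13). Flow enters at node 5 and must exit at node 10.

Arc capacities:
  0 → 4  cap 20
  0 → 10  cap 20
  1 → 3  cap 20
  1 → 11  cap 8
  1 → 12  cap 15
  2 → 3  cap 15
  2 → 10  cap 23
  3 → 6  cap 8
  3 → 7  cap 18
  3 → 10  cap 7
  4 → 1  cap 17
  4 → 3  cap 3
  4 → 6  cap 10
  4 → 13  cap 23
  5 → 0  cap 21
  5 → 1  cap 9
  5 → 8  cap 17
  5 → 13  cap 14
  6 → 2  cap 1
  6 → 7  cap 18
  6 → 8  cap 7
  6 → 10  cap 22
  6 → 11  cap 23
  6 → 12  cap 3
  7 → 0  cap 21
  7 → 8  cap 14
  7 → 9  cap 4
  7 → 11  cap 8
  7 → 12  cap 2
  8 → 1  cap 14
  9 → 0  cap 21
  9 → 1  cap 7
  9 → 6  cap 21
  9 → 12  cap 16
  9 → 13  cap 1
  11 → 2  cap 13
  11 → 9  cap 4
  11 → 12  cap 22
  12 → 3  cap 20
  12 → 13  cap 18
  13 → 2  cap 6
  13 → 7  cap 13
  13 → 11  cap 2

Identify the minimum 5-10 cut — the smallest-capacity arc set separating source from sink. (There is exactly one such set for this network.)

Min-cut arcs: {(5,0), (5,1), (5,13), (8,1)} (total capacity 58)

augment #1: 5→0→10 push 20
augment #2: 5→1→3→10 push 7
augment #3: 5→13→2→10 push 6
augment #4: 5→0→4→6→10 push 1
augment #5: 5→1→3→6→10 push 2
augment #6: 5→13→11→2→10 push 2
augment #7: 5→8→1→3→6→10 push 6
augment #8: 5→8→1→11→2→10 push 8
augment #9: 5→13→7→9→6→10 push 4
augment #10: 5→13→7→11→2→10 push 2
max flow = 58; residual-reachable set from 5 gives S-side
cut edges (S→T): {(5,0), (5,1), (5,13), (8,1)} total cap 58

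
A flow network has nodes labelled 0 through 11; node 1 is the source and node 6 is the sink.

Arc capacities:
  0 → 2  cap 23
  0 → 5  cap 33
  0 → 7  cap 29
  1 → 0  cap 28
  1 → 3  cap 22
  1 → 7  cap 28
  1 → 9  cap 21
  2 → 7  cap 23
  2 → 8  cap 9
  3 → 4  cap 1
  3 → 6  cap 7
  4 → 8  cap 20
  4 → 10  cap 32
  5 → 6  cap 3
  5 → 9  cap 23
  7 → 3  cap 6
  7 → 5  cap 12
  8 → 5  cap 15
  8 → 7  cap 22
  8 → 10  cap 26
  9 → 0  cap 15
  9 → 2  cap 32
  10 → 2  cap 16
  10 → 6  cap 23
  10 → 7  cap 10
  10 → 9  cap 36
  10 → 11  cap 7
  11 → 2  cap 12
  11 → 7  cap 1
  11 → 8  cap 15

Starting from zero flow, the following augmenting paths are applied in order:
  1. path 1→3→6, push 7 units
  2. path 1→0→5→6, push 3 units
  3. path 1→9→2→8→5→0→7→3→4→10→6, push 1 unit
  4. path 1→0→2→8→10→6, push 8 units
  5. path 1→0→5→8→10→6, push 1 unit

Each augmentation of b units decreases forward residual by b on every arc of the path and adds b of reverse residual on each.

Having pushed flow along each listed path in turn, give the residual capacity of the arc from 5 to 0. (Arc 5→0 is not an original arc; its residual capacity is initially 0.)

Residual capacity of (5,0): 3

after path 1 (1→3→6, push 7): res(5,0)=0
after path 2 (1→0→5→6, push 3): res(5,0)=3
after path 3 (1→9→2→8→5→0→7→3→4→10→6, push 1): res(5,0)=2
after path 4 (1→0→2→8→10→6, push 8): res(5,0)=2
after path 5 (1→0→5→8→10→6, push 1): res(5,0)=3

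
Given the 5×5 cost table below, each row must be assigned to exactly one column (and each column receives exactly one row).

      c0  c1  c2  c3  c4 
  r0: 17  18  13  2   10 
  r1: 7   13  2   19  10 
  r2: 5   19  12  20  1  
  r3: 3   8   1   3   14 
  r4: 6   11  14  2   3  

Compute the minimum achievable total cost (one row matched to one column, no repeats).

one of 2 optimal assignments: row0→col3 (cost 2), row1→col2 (cost 2), row2→col4 (cost 1), row3→col0 (cost 3), row4→col1 (cost 11)
total = 2 + 2 + 1 + 3 + 11 = 19

Minimum assignment cost: 19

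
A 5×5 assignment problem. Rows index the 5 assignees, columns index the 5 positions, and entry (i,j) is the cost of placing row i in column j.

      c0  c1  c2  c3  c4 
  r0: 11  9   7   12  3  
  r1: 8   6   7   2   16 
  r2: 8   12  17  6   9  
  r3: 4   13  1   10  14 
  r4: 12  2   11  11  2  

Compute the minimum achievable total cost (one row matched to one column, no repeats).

Minimum assignment cost: 16

optimal assignment: row0→col4 (cost 3), row1→col3 (cost 2), row2→col0 (cost 8), row3→col2 (cost 1), row4→col1 (cost 2)
total = 3 + 2 + 8 + 1 + 2 = 16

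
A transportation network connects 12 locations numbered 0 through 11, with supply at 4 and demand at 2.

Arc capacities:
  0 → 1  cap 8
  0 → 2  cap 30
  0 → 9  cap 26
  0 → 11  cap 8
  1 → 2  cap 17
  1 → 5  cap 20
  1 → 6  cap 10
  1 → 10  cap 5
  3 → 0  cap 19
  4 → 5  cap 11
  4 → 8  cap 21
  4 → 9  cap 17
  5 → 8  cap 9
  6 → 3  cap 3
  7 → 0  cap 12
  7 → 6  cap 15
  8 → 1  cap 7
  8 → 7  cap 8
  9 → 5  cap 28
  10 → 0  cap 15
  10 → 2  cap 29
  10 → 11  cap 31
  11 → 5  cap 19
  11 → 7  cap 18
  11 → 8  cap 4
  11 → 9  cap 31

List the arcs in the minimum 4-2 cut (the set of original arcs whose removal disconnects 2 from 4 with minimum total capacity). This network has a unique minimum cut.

Min-cut arcs: {(8,1), (8,7)} (total capacity 15)

augment #1: 4→8→1→2 push 7
augment #2: 4→8→7→0→2 push 8
max flow = 15; residual-reachable set from 4 gives S-side
cut edges (S→T): {(8,1), (8,7)} total cap 15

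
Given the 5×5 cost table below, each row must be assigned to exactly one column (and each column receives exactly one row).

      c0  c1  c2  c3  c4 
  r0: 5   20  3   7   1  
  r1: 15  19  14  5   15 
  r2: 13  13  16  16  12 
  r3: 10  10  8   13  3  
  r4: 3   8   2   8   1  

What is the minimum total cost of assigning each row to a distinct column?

Minimum assignment cost: 27

optimal assignment: row0→col2 (cost 3), row1→col3 (cost 5), row2→col1 (cost 13), row3→col4 (cost 3), row4→col0 (cost 3)
total = 3 + 5 + 13 + 3 + 3 = 27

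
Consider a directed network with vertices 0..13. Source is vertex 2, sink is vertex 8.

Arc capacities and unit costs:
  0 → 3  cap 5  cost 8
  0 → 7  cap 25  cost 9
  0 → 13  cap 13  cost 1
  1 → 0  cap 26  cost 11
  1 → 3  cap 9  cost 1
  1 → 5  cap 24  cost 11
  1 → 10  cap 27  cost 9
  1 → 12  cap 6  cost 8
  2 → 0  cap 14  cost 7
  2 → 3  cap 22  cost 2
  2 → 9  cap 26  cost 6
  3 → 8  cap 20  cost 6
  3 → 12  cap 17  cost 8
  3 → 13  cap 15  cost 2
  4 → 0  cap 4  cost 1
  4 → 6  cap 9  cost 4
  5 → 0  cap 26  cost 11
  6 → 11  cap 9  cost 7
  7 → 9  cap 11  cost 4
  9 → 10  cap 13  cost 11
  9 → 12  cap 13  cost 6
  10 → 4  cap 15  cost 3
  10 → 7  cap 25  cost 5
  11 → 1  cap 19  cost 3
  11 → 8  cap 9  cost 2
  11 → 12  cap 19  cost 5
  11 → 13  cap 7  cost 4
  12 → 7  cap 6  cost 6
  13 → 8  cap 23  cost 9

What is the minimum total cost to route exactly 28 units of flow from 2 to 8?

Minimum cost for 28 units: 288

shortest-cost path #1: 2→3→8 push 20 @ unit cost 8 (adds 160)
shortest-cost path #2: 2→3→13→8 push 2 @ unit cost 13 (adds 26)
shortest-cost path #3: 2→0→13→8 push 6 @ unit cost 17 (adds 102)
total cost = 288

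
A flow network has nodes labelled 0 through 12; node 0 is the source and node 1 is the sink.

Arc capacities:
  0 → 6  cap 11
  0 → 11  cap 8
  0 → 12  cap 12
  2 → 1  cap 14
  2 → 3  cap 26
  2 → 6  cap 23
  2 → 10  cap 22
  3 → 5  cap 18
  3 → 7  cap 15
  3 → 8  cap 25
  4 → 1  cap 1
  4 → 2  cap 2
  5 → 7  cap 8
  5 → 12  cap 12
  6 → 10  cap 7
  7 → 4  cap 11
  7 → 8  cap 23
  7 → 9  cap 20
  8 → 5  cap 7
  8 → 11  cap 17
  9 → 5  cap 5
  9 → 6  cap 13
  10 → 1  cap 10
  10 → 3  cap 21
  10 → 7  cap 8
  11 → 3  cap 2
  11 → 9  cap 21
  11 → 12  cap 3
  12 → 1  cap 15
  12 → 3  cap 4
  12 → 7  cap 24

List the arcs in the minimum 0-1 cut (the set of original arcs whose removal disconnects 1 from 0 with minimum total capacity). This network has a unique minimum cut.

Min-cut arcs: {(4,1), (4,2), (6,10), (12,1)} (total capacity 25)

augment #1: 0→12→1 push 12
augment #2: 0→6→10→1 push 7
augment #3: 0→11→12→1 push 3
augment #4: 0→11→3→7→4→1 push 1
augment #5: 0→11→3→7→4→2→1 push 1
augment #6: 0→11→9→5→7→4→2→1 push 1
max flow = 25; residual-reachable set from 0 gives S-side
cut edges (S→T): {(4,1), (4,2), (6,10), (12,1)} total cap 25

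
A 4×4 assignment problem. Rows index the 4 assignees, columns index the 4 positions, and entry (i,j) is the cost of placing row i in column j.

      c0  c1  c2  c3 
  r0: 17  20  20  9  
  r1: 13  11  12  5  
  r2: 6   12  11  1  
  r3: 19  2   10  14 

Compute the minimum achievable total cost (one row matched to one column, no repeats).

Minimum assignment cost: 29

optimal assignment: row0→col3 (cost 9), row1→col2 (cost 12), row2→col0 (cost 6), row3→col1 (cost 2)
total = 9 + 12 + 6 + 2 = 29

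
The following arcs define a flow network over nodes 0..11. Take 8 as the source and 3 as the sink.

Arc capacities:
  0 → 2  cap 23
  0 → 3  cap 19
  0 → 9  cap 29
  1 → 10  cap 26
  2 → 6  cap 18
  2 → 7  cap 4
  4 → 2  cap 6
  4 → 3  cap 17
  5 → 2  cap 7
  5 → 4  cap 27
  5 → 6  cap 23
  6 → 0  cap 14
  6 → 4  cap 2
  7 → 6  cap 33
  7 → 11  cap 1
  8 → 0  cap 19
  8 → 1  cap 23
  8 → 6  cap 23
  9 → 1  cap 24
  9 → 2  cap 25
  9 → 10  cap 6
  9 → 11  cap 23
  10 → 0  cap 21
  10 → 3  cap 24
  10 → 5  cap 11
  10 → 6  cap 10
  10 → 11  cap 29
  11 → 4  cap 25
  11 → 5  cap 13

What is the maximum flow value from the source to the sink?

augment #1: 8→0→3 bottleneck 19, total now 19
augment #2: 8→1→10→3 bottleneck 23, total now 42
augment #3: 8→6→4→3 bottleneck 2, total now 44
augment #4: 8→6→0→9→10→3 bottleneck 1, total now 45
augment #5: 8→6→0→9→11→4→3 bottleneck 13, total now 58

Maximum flow value: 58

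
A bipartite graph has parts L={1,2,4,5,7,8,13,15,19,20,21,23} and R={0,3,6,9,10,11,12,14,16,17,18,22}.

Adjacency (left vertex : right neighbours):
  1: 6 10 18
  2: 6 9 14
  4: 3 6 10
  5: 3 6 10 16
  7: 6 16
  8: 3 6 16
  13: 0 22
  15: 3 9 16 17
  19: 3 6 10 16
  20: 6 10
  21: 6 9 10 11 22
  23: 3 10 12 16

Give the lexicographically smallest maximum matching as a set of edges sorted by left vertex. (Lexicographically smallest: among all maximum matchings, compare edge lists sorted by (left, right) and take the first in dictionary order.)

Lex-smallest maximum matching: {(1,18), (2,9), (4,3), (5,6), (7,16), (13,0), (15,17), (19,10), (21,11), (23,12)}

|M| = 10 (so the lex-smallest maximum matching has 10 edges)
process left vertices in ascending order; for each, take the smallest-labelled available neighbour that still permits 10 edges overall, or leave it unmatched if none does
lex-smallest matching: {1-18, 2-9, 4-3, 5-6, 7-16, 13-0, 15-17, 19-10, 21-11, 23-12}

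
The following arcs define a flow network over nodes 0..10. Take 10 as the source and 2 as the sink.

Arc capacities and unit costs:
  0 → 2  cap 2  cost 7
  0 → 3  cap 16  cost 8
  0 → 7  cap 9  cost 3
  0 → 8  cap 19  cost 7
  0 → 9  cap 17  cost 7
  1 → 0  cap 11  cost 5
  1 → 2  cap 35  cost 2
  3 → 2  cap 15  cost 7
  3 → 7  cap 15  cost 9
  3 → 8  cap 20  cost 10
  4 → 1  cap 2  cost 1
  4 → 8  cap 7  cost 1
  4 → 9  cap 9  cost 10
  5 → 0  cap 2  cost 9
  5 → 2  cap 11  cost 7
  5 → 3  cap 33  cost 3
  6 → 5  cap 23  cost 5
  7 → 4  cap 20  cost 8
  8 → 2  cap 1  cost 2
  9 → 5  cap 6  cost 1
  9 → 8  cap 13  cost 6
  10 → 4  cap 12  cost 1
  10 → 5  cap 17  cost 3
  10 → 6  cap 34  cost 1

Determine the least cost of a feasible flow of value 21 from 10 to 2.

shortest-cost path #1: 10→4→8→2 push 1 @ unit cost 4 (adds 4)
shortest-cost path #2: 10→4→1→2 push 2 @ unit cost 4 (adds 8)
shortest-cost path #3: 10→5→2 push 11 @ unit cost 10 (adds 110)
shortest-cost path #4: 10→5→3→2 push 6 @ unit cost 13 (adds 78)
shortest-cost path #5: 10→6→5→3→2 push 1 @ unit cost 16 (adds 16)
total cost = 216

Minimum cost for 21 units: 216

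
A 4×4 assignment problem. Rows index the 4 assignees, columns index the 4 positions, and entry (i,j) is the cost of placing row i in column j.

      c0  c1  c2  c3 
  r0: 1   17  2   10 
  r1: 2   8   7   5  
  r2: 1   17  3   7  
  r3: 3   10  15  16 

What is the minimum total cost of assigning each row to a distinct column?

Minimum assignment cost: 18

optimal assignment: row0→col2 (cost 2), row1→col3 (cost 5), row2→col0 (cost 1), row3→col1 (cost 10)
total = 2 + 5 + 1 + 10 = 18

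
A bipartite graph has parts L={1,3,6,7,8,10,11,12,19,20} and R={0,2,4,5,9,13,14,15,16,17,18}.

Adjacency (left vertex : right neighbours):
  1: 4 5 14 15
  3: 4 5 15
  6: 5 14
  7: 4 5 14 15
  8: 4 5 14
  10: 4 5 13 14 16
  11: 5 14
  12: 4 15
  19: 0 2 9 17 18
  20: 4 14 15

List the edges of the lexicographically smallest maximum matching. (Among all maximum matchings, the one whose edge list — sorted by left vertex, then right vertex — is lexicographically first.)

Lex-smallest maximum matching: {(1,4), (3,5), (6,14), (7,15), (10,13), (19,0)}

|M| = 6 (so the lex-smallest maximum matching has 6 edges)
process left vertices in ascending order; for each, take the smallest-labelled available neighbour that still permits 6 edges overall, or leave it unmatched if none does
lex-smallest matching: {1-4, 3-5, 6-14, 7-15, 10-13, 19-0}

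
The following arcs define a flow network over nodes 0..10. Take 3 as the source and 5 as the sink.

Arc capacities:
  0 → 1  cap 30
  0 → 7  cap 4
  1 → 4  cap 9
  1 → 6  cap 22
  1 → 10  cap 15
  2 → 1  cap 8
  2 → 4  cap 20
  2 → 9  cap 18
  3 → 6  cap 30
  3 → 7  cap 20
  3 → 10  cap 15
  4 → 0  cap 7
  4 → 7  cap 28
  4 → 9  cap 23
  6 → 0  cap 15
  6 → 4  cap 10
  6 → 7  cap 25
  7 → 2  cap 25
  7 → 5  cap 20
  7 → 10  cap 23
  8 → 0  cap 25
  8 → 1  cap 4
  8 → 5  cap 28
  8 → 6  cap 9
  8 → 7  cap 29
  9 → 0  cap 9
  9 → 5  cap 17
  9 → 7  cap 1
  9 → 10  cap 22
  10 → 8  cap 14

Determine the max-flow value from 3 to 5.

Maximum flow value: 51

augment #1: 3→7→5 bottleneck 20, total now 20
augment #2: 3→10→8→5 bottleneck 14, total now 34
augment #3: 3→6→4→9→5 bottleneck 10, total now 44
augment #4: 3→6→7→2→9→5 bottleneck 7, total now 51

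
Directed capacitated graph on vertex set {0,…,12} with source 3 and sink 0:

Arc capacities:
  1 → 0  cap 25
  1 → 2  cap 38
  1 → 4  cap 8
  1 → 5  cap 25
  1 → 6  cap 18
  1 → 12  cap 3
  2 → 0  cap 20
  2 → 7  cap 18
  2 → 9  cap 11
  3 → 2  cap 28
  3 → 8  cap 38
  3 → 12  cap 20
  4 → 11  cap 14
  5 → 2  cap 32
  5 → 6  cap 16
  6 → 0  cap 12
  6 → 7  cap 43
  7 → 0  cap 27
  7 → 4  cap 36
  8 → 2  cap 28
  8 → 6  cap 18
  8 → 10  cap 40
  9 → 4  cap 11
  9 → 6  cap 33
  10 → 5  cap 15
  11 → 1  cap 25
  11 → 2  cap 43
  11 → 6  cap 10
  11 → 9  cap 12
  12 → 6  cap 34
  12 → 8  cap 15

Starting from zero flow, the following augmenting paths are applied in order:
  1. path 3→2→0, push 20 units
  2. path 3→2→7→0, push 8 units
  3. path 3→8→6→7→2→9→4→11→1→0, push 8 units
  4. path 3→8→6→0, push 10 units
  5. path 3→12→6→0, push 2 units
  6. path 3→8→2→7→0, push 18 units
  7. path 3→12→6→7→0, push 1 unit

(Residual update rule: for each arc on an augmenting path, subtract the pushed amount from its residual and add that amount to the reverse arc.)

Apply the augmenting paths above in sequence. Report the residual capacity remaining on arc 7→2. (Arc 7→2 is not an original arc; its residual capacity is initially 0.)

Residual capacity of (7,2): 18

after path 1 (3→2→0, push 20): res(7,2)=0
after path 2 (3→2→7→0, push 8): res(7,2)=8
after path 3 (3→8→6→7→2→9→4→11→1→0, push 8): res(7,2)=0
after path 4 (3→8→6→0, push 10): res(7,2)=0
after path 5 (3→12→6→0, push 2): res(7,2)=0
after path 6 (3→8→2→7→0, push 18): res(7,2)=18
after path 7 (3→12→6→7→0, push 1): res(7,2)=18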